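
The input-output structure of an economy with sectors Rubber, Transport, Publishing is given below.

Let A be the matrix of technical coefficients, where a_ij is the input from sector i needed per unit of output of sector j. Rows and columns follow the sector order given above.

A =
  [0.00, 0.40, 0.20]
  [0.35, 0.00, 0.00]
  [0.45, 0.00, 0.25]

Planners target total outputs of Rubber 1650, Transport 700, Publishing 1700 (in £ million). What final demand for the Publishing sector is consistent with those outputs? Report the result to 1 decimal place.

d_P = 532.5

I − A =
  [   1.00    -0.40    -0.20]
  [  -0.35     1.00     0.00]
  [  -0.45     0.00     0.75]
d = (I − A) x:
  d_R = (+1.00)·1650 + (-0.40)·700 + (-0.20)·1700 = 1030.0
  d_T = (-0.35)·1650 + (+1.00)·700 + (+0.00)·1700 = 122.5
  d_P = (-0.45)·1650 + (+0.00)·700 + (+0.75)·1700 = 532.5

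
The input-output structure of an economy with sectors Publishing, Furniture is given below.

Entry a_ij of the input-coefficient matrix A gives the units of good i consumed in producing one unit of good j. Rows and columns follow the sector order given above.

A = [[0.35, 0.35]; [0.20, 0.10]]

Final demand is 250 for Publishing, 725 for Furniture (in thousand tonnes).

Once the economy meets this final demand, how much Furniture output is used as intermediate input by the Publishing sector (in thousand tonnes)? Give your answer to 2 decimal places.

I − A =
  [   0.65    -0.35]
  [  -0.20     0.90]
det(I−A) = (0.65)(0.90) − (-0.35)(-0.20) = 0.5150
adj(I−A) = [[0.90, 0.35], [0.20, 0.65]]
(I − A)⁻¹ = adj(I−A) / det(I−A) ≈
  [   1.7476     0.6796]
  [   0.3883     1.2621]
First solve x = (I − A)⁻¹ d = adj(I−A)·d / det(I−A); in particular x_1 = (0.90·250 + 0.35·725) / 0.5150 = 478.75 / 0.5150 ≈ 929.6117.
Intermediate flow from 2 to 1: z_21 = a_21 · x_1 = 0.20 × 478.75 / 0.5150 = 95.75 / 0.5150 ≈ 185.92.

z_21 = 185.92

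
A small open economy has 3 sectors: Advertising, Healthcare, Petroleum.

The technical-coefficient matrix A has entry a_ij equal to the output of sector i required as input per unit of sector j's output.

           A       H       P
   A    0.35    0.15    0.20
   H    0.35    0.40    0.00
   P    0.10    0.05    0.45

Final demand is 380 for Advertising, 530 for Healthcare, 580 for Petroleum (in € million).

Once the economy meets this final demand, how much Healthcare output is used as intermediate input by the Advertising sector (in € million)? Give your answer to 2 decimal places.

z_HA = 502.04

I − A =
  [   0.65    -0.15    -0.20]
  [  -0.35     0.60     0.00]
  [  -0.10    -0.05     0.55]
Cofactors of I−A, C_ij = (−1)^(i+j)·(minor ij) (rows/columns in the sector order above):
  C_11 = (0.60)(0.55) − (0.00)(-0.05) = 0.3300
  C_12 = −[(-0.35)(0.55) − (0.00)(-0.10)] = 0.1925
  C_13 = (-0.35)(-0.05) − (0.60)(-0.10) = 0.0775
  C_21 = −[(-0.15)(0.55) − (-0.20)(-0.05)] = 0.0925
  C_22 = (0.65)(0.55) − (-0.20)(-0.10) = 0.3375
  C_23 = −[(0.65)(-0.05) − (-0.15)(-0.10)] = 0.0475
  C_31 = (-0.15)(0.00) − (-0.20)(0.60) = 0.1200
  C_32 = −[(0.65)(0.00) − (-0.20)(-0.35)] = 0.0700
  C_33 = (0.65)(0.60) − (-0.15)(-0.35) = 0.3375
det(I−A) = Σ_j (I−A)_1j·C_1j = (0.65)(0.3300) + (-0.15)(0.1925) + (-0.20)(0.0775) = 0.170125
adj(I−A) = Cᵀ =
  [ 0.3300   0.0925   0.1200]
  [ 0.1925   0.3375   0.0700]
  [ 0.0775   0.0475   0.3375]
(I − A)⁻¹ = adj(I−A) / det(I−A) ≈
  [   1.9398     0.5437     0.7054]
  [   1.1315     1.9838     0.4115]
  [   0.4555     0.2792     1.9838]
First solve x = (I − A)⁻¹ d = adj(I−A)·d / det(I−A); in particular x_A = (0.3300·380 + 0.0925·530 + 0.1200·580) / 0.170125 = 244.025 / 0.170125 ≈ 1434.3865.
Intermediate flow from H to A: z_HA = a_HA · x_A = 0.35 × 244.025 / 0.170125 = 85.40875 / 0.170125 ≈ 502.04.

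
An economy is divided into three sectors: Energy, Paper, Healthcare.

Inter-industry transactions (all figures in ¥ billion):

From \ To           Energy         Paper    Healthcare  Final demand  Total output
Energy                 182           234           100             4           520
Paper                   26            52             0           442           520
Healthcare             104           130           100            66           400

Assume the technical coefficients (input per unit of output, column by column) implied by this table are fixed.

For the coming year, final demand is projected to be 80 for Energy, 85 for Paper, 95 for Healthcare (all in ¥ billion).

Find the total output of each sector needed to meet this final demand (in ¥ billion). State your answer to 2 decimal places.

x_E = 292.64, x_P = 110.70, x_H = 241.61

Technical coefficients a_ij = z_ij / X_j:
  a_EE = 182/520 = 0.35, a_PE = 26/520 = 0.05, a_HE = 104/520 = 0.20
  a_EP = 234/520 = 0.45, a_PP = 52/520 = 0.10, a_HP = 130/520 = 0.25
  a_EH = 100/400 = 0.25, a_PH = 0/400 = 0.00, a_HH = 100/400 = 0.25
I − A =
  [   0.65    -0.45    -0.25]
  [  -0.05     0.90     0.00]
  [  -0.20    -0.25     0.75]
Cofactors of I−A, C_ij = (−1)^(i+j)·(minor ij) (rows/columns in the sector order above):
  C_11 = (0.90)(0.75) − (0.00)(-0.25) = 0.6750
  C_12 = −[(-0.05)(0.75) − (0.00)(-0.20)] = 0.0375
  C_13 = (-0.05)(-0.25) − (0.90)(-0.20) = 0.1925
  C_21 = −[(-0.45)(0.75) − (-0.25)(-0.25)] = 0.4000
  C_22 = (0.65)(0.75) − (-0.25)(-0.20) = 0.4375
  C_23 = −[(0.65)(-0.25) − (-0.45)(-0.20)] = 0.2525
  C_31 = (-0.45)(0.00) − (-0.25)(0.90) = 0.2250
  C_32 = −[(0.65)(0.00) − (-0.25)(-0.05)] = 0.0125
  C_33 = (0.65)(0.90) − (-0.45)(-0.05) = 0.5625
det(I−A) = Σ_j (I−A)_1j·C_1j = (0.65)(0.6750) + (-0.45)(0.0375) + (-0.25)(0.1925) = 0.37375
adj(I−A) = Cᵀ =
  [ 0.6750   0.4000   0.2250]
  [ 0.0375   0.4375   0.0125]
  [ 0.1925   0.2525   0.5625]
(I − A)⁻¹ = adj(I−A) / det(I−A) ≈
  [   1.8060     1.0702     0.6020]
  [   0.1003     1.1706     0.0334]
  [   0.5151     0.6756     1.5050]
x = (I − A)⁻¹ d = adj(I−A)·d / det(I−A), with det(I−A) = 0.37375:
  x_E = (0.6750·80 + 0.4000·85 + 0.2250·95) / 0.37375 = 109.375 / 0.37375 ≈ 292.64
  x_P = (0.0375·80 + 0.4375·85 + 0.0125·95) / 0.37375 = 41.375 / 0.37375 ≈ 110.70
  x_H = (0.1925·80 + 0.2525·85 + 0.5625·95) / 0.37375 = 90.30 / 0.37375 ≈ 241.61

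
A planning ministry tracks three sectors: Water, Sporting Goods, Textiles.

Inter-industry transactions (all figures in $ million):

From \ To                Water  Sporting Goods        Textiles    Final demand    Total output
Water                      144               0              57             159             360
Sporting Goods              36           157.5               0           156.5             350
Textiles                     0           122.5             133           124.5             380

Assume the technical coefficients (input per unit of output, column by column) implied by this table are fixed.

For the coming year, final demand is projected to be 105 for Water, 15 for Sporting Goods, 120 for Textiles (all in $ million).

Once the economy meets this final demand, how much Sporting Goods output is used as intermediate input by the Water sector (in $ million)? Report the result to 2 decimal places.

Technical coefficients a_ij = z_ij / X_j:
  a_WW = 144/360 = 0.40, a_SW = 36/360 = 0.10, a_TW = 0/360 = 0.00
  a_WS = 0/350 = 0.00, a_SS = 157.5/350 = 0.45, a_TS = 122.5/350 = 0.35
  a_WT = 57/380 = 0.15, a_ST = 0/380 = 0.00, a_TT = 133/380 = 0.35
I − A =
  [   0.60     0.00    -0.15]
  [  -0.10     0.55     0.00]
  [   0.00    -0.35     0.65]
Cofactors of I−A, C_ij = (−1)^(i+j)·(minor ij) (rows/columns in the sector order above):
  C_11 = (0.55)(0.65) − (0.00)(-0.35) = 0.3575
  C_12 = −[(-0.10)(0.65) − (0.00)(0.00)] = 0.0650
  C_13 = (-0.10)(-0.35) − (0.55)(0.00) = 0.0350
  C_21 = −[(0.00)(0.65) − (-0.15)(-0.35)] = 0.0525
  C_22 = (0.60)(0.65) − (-0.15)(0.00) = 0.3900
  C_23 = −[(0.60)(-0.35) − (0.00)(0.00)] = 0.2100
  C_31 = (0.00)(0.00) − (-0.15)(0.55) = 0.0825
  C_32 = −[(0.60)(0.00) − (-0.15)(-0.10)] = 0.0150
  C_33 = (0.60)(0.55) − (0.00)(-0.10) = 0.3300
det(I−A) = Σ_j (I−A)_1j·C_1j = (0.60)(0.3575) + (0.00)(0.0650) + (-0.15)(0.0350) = 0.20925
adj(I−A) = Cᵀ =
  [ 0.3575   0.0525   0.0825]
  [ 0.0650   0.3900   0.0150]
  [ 0.0350   0.2100   0.3300]
(I − A)⁻¹ = adj(I−A) / det(I−A) ≈
  [   1.7085     0.2509     0.3943]
  [   0.3106     1.8638     0.0717]
  [   0.1673     1.0036     1.5771]
First solve x = (I − A)⁻¹ d = adj(I−A)·d / det(I−A); in particular x_W = (0.3575·105 + 0.0525·15 + 0.0825·120) / 0.20925 = 48.225 / 0.20925 ≈ 230.4659.
Intermediate flow from S to W: z_SW = a_SW · x_W = 0.10 × 48.225 / 0.20925 = 4.8225 / 0.20925 ≈ 23.05.

z_SW = 23.05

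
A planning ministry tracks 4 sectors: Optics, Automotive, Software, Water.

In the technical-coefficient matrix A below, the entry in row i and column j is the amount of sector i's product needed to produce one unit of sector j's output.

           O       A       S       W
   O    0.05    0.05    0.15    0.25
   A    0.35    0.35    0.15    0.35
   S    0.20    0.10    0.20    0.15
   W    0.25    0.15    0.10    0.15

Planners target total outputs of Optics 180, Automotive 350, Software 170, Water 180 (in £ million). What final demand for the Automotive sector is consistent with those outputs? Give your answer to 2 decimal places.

d_A = 76.00

I − A =
  [   0.95    -0.05    -0.15    -0.25]
  [  -0.35     0.65    -0.15    -0.35]
  [  -0.20    -0.10     0.80    -0.15]
  [  -0.25    -0.15    -0.10     0.85]
d = (I − A) x:
  d_O = (+0.95)·180 + (-0.05)·350 + (-0.15)·170 + (-0.25)·180 = 83.00
  d_A = (-0.35)·180 + (+0.65)·350 + (-0.15)·170 + (-0.35)·180 = 76.00
  d_S = (-0.20)·180 + (-0.10)·350 + (+0.80)·170 + (-0.15)·180 = 38.00
  d_W = (-0.25)·180 + (-0.15)·350 + (-0.10)·170 + (+0.85)·180 = 38.50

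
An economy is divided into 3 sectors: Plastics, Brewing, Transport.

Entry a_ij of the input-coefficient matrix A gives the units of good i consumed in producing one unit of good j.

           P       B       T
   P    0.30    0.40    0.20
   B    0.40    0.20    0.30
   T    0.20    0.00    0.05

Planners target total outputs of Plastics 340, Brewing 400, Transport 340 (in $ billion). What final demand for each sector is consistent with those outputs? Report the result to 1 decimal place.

d_P = 10.0, d_B = 82.0, d_T = 255.0

I − A =
  [   0.70    -0.40    -0.20]
  [  -0.40     0.80    -0.30]
  [  -0.20     0.00     0.95]
d = (I − A) x:
  d_P = (+0.70)·340 + (-0.40)·400 + (-0.20)·340 = 10.0
  d_B = (-0.40)·340 + (+0.80)·400 + (-0.30)·340 = 82.0
  d_T = (-0.20)·340 + (+0.00)·400 + (+0.95)·340 = 255.0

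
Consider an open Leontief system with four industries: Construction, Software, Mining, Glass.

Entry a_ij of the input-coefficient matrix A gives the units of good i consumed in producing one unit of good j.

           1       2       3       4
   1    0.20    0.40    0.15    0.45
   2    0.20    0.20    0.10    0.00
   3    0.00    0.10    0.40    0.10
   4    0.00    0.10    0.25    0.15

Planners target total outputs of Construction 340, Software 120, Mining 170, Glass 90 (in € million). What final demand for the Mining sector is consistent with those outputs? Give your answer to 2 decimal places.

I − A =
  [   0.80    -0.40    -0.15    -0.45]
  [  -0.20     0.80    -0.10     0.00]
  [   0.00    -0.10     0.60    -0.10]
  [   0.00    -0.10    -0.25     0.85]
d = (I − A) x:
  d_1 = (+0.80)·340 + (-0.40)·120 + (-0.15)·170 + (-0.45)·90 = 158.00
  d_2 = (-0.20)·340 + (+0.80)·120 + (-0.10)·170 + (+0.00)·90 = 11.00
  d_3 = (+0.00)·340 + (-0.10)·120 + (+0.60)·170 + (-0.10)·90 = 81.00
  d_4 = (+0.00)·340 + (-0.10)·120 + (-0.25)·170 + (+0.85)·90 = 22.00

d_3 = 81.00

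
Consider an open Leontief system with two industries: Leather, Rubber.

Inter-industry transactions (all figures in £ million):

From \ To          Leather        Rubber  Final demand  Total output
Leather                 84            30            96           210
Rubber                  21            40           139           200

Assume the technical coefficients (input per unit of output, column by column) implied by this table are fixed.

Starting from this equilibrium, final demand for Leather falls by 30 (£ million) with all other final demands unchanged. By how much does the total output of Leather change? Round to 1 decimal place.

Δx_L = -51.6

Technical coefficients a_ij = z_ij / X_j:
  a_LL = 84/210 = 0.40, a_RL = 21/210 = 0.10
  a_LR = 30/200 = 0.15, a_RR = 40/200 = 0.20
I − A =
  [   0.60    -0.15]
  [  -0.10     0.80]
det(I−A) = (0.60)(0.80) − (-0.15)(-0.10) = 0.4650
adj(I−A) = [[0.80, 0.15], [0.10, 0.60]]
(I − A)⁻¹ = adj(I−A) / det(I−A) ≈
  [   1.7204     0.3226]
  [   0.2151     1.2903]
Δx = (I − A)⁻¹ Δd with Δd having -30 in the Leather component and 0 elsewhere.
So Δx_L = L_LL · (-30), where L_LL = adj(I−A)_LL / det(I−A) = 0.80 / 0.4650.
Δx_L = 0.80 × (-30) / 0.4650 = -24.00 / 0.4650 ≈ -51.6.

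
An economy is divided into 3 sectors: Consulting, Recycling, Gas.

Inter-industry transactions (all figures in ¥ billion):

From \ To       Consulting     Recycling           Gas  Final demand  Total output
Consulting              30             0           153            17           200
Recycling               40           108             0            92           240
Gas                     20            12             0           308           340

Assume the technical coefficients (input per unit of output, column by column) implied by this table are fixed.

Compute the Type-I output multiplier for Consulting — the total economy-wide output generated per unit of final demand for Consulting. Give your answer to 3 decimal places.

m_C = 1.860

Technical coefficients a_ij = z_ij / X_j:
  a_CC = 30/200 = 0.15, a_RC = 40/200 = 0.20, a_GC = 20/200 = 0.10
  a_CR = 0/240 = 0.00, a_RR = 108/240 = 0.45, a_GR = 12/240 = 0.05
  a_CG = 153/340 = 0.45, a_RG = 0/340 = 0.00, a_GG = 0/340 = 0.00
I − A =
  [   0.85     0.00    -0.45]
  [  -0.20     0.55     0.00]
  [  -0.10    -0.05     1.00]
Cofactors of I−A, C_ij = (−1)^(i+j)·(minor ij) (rows/columns in the sector order above):
  C_11 = (0.55)(1.00) − (0.00)(-0.05) = 0.5500
  C_12 = −[(-0.20)(1.00) − (0.00)(-0.10)] = 0.2000
  C_13 = (-0.20)(-0.05) − (0.55)(-0.10) = 0.0650
  C_21 = −[(0.00)(1.00) − (-0.45)(-0.05)] = 0.0225
  C_22 = (0.85)(1.00) − (-0.45)(-0.10) = 0.8050
  C_23 = −[(0.85)(-0.05) − (0.00)(-0.10)] = 0.0425
  C_31 = (0.00)(0.00) − (-0.45)(0.55) = 0.2475
  C_32 = −[(0.85)(0.00) − (-0.45)(-0.20)] = 0.0900
  C_33 = (0.85)(0.55) − (0.00)(-0.20) = 0.4675
det(I−A) = Σ_j (I−A)_1j·C_1j = (0.85)(0.5500) + (0.00)(0.2000) + (-0.45)(0.0650) = 0.43825
adj(I−A) = Cᵀ =
  [ 0.5500   0.0225   0.2475]
  [ 0.2000   0.8050   0.0900]
  [ 0.0650   0.0425   0.4675]
(I − A)⁻¹ = adj(I−A) / det(I−A) ≈
  [   1.2550     0.0513     0.5647]
  [   0.4564     1.8369     0.2054]
  [   0.1483     0.0970     1.0667]
The output multiplier for sector j is the column-j sum of the Leontief inverse (I − A)⁻¹ = adj(I−A) / det(I−A).
Column C of adj(I−A): (0.5500, 0.2000, 0.0650); det(I−A) = 0.43825.
m_C = (0.5500 + 0.2000 + 0.0650) / 0.43825 = 0.815 / 0.43825 ≈ 1.860.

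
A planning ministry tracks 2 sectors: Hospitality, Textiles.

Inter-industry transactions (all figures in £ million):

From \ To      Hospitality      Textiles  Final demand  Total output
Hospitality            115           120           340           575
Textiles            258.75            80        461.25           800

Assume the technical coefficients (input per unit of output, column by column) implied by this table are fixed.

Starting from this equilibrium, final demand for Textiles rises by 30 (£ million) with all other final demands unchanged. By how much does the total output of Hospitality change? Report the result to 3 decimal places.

Δx_H = 6.897

Technical coefficients a_ij = z_ij / X_j:
  a_HH = 115/575 = 0.20, a_TH = 258.75/575 = 0.45
  a_HT = 120/800 = 0.15, a_TT = 80/800 = 0.10
I − A =
  [   0.80    -0.15]
  [  -0.45     0.90]
det(I−A) = (0.80)(0.90) − (-0.15)(-0.45) = 0.6525
adj(I−A) = [[0.90, 0.15], [0.45, 0.80]]
(I − A)⁻¹ = adj(I−A) / det(I−A) ≈
  [   1.3793     0.2299]
  [   0.6897     1.2261]
Δx = (I − A)⁻¹ Δd with Δd having +30 in the Textiles component and 0 elsewhere.
So Δx_H = L_HT · (+30), where L_HT = adj(I−A)_HT / det(I−A) = 0.15 / 0.6525.
Δx_H = 0.15 × (+30) / 0.6525 = 4.50 / 0.6525 ≈ 6.897.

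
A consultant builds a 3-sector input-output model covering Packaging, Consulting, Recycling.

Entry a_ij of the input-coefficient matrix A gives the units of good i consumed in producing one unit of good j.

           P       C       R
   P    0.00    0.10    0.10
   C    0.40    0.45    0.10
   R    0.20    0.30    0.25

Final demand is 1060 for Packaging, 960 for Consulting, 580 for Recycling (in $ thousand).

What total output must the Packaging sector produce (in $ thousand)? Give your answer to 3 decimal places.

I − A =
  [   1.00    -0.10    -0.10]
  [  -0.40     0.55    -0.10]
  [  -0.20    -0.30     0.75]
Cofactors of I−A, C_ij = (−1)^(i+j)·(minor ij) (rows/columns in the sector order above):
  C_11 = (0.55)(0.75) − (-0.10)(-0.30) = 0.3825
  C_12 = −[(-0.40)(0.75) − (-0.10)(-0.20)] = 0.3200
  C_13 = (-0.40)(-0.30) − (0.55)(-0.20) = 0.2300
  C_21 = −[(-0.10)(0.75) − (-0.10)(-0.30)] = 0.1050
  C_22 = (1.00)(0.75) − (-0.10)(-0.20) = 0.7300
  C_23 = −[(1.00)(-0.30) − (-0.10)(-0.20)] = 0.3200
  C_31 = (-0.10)(-0.10) − (-0.10)(0.55) = 0.0650
  C_32 = −[(1.00)(-0.10) − (-0.10)(-0.40)] = 0.1400
  C_33 = (1.00)(0.55) − (-0.10)(-0.40) = 0.5100
det(I−A) = Σ_j (I−A)_1j·C_1j = (1.00)(0.3825) + (-0.10)(0.3200) + (-0.10)(0.2300) = 0.3275
adj(I−A) = Cᵀ =
  [ 0.3825   0.1050   0.0650]
  [ 0.3200   0.7300   0.1400]
  [ 0.2300   0.3200   0.5100]
(I − A)⁻¹ = adj(I−A) / det(I−A) ≈
  [   1.1679     0.3206     0.1985]
  [   0.9771     2.2290     0.4275]
  [   0.7023     0.9771     1.5573]
x = (I − A)⁻¹ d = adj(I−A)·d / det(I−A), with det(I−A) = 0.3275:
  x_P = (0.3825·1060 + 0.1050·960 + 0.0650·580) / 0.3275 = 543.95 / 0.3275 ≈ 1660.916
  x_C = (0.3200·1060 + 0.7300·960 + 0.1400·580) / 0.3275 = 1121.20 / 0.3275 ≈ 3423.511
  x_R = (0.2300·1060 + 0.3200·960 + 0.5100·580) / 0.3275 = 846.80 / 0.3275 ≈ 2585.649

x_P = 1660.916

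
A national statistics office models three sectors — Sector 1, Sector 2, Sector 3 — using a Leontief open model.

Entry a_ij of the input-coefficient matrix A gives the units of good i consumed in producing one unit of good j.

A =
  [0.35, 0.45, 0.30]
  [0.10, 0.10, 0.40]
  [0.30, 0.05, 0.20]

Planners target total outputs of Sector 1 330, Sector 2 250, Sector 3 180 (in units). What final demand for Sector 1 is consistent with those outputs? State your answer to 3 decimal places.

I − A =
  [   0.65    -0.45    -0.30]
  [  -0.10     0.90    -0.40]
  [  -0.30    -0.05     0.80]
d = (I − A) x:
  d_1 = (+0.65)·330 + (-0.45)·250 + (-0.30)·180 = 48.000
  d_2 = (-0.10)·330 + (+0.90)·250 + (-0.40)·180 = 120.000
  d_3 = (-0.30)·330 + (-0.05)·250 + (+0.80)·180 = 32.500

d_1 = 48.000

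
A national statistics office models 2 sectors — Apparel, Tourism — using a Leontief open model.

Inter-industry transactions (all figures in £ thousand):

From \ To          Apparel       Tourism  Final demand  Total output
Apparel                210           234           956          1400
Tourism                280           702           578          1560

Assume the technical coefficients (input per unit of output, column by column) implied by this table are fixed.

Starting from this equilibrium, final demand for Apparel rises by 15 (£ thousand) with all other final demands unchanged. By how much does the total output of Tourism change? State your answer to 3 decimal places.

Technical coefficients a_ij = z_ij / X_j:
  a_AA = 210/1400 = 0.15, a_TA = 280/1400 = 0.20
  a_AT = 234/1560 = 0.15, a_TT = 702/1560 = 0.45
I − A =
  [   0.85    -0.15]
  [  -0.20     0.55]
det(I−A) = (0.85)(0.55) − (-0.15)(-0.20) = 0.4375
adj(I−A) = [[0.55, 0.15], [0.20, 0.85]]
(I − A)⁻¹ = adj(I−A) / det(I−A) ≈
  [   1.2571     0.3429]
  [   0.4571     1.9429]
Δx = (I − A)⁻¹ Δd with Δd having +15 in the Apparel component and 0 elsewhere.
So Δx_T = L_TA · (+15), where L_TA = adj(I−A)_TA / det(I−A) = 0.20 / 0.4375.
Δx_T = 0.20 × (+15) / 0.4375 = 3.00 / 0.4375 ≈ 6.857.

Δx_T = 6.857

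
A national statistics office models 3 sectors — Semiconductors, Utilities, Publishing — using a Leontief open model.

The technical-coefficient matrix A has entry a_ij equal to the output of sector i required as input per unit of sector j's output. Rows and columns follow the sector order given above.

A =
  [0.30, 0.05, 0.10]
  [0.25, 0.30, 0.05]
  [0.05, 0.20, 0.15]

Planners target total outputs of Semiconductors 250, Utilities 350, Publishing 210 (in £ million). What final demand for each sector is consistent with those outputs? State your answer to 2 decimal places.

d_1 = 136.50, d_2 = 172.00, d_3 = 96.00

I − A =
  [   0.70    -0.05    -0.10]
  [  -0.25     0.70    -0.05]
  [  -0.05    -0.20     0.85]
d = (I − A) x:
  d_1 = (+0.70)·250 + (-0.05)·350 + (-0.10)·210 = 136.50
  d_2 = (-0.25)·250 + (+0.70)·350 + (-0.05)·210 = 172.00
  d_3 = (-0.05)·250 + (-0.20)·350 + (+0.85)·210 = 96.00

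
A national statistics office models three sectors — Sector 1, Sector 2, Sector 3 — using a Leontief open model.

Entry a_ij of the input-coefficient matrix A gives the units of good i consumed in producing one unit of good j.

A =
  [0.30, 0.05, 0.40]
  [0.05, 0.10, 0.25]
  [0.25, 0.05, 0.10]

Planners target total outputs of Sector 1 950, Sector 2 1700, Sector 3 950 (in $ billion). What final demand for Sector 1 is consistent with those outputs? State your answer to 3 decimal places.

I − A =
  [   0.70    -0.05    -0.40]
  [  -0.05     0.90    -0.25]
  [  -0.25    -0.05     0.90]
d = (I − A) x:
  d_1 = (+0.70)·950 + (-0.05)·1700 + (-0.40)·950 = 200.000
  d_2 = (-0.05)·950 + (+0.90)·1700 + (-0.25)·950 = 1245.000
  d_3 = (-0.25)·950 + (-0.05)·1700 + (+0.90)·950 = 532.500

d_1 = 200.000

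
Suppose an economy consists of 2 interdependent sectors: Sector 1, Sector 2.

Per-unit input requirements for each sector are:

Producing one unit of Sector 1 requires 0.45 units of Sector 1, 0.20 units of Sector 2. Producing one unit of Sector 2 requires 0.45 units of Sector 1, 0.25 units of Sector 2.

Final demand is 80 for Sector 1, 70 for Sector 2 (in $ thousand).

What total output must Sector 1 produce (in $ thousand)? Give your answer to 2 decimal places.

x_1 = 283.72

I − A =
  [   0.55    -0.45]
  [  -0.20     0.75]
det(I−A) = (0.55)(0.75) − (-0.45)(-0.20) = 0.3225
adj(I−A) = [[0.75, 0.45], [0.20, 0.55]]
(I − A)⁻¹ = adj(I−A) / det(I−A) ≈
  [   2.3256     1.3953]
  [   0.6202     1.7054]
x = (I − A)⁻¹ d = adj(I−A)·d / det(I−A), with det(I−A) = 0.3225:
  x_1 = (0.75·80 + 0.45·70) / 0.3225 = 91.50 / 0.3225 ≈ 283.72
  x_2 = (0.20·80 + 0.55·70) / 0.3225 = 54.50 / 0.3225 ≈ 168.99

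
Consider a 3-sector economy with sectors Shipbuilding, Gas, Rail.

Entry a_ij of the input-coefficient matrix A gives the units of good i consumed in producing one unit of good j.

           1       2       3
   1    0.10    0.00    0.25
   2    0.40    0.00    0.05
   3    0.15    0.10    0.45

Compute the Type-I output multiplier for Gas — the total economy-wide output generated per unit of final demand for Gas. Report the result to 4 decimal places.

m_2 = 1.2923

I − A =
  [   0.90     0.00    -0.25]
  [  -0.40     1.00    -0.05]
  [  -0.15    -0.10     0.55]
Cofactors of I−A, C_ij = (−1)^(i+j)·(minor ij) (rows/columns in the sector order above):
  C_11 = (1.00)(0.55) − (-0.05)(-0.10) = 0.5450
  C_12 = −[(-0.40)(0.55) − (-0.05)(-0.15)] = 0.2275
  C_13 = (-0.40)(-0.10) − (1.00)(-0.15) = 0.1900
  C_21 = −[(0.00)(0.55) − (-0.25)(-0.10)] = 0.0250
  C_22 = (0.90)(0.55) − (-0.25)(-0.15) = 0.4575
  C_23 = −[(0.90)(-0.10) − (0.00)(-0.15)] = 0.0900
  C_31 = (0.00)(-0.05) − (-0.25)(1.00) = 0.2500
  C_32 = −[(0.90)(-0.05) − (-0.25)(-0.40)] = 0.1450
  C_33 = (0.90)(1.00) − (0.00)(-0.40) = 0.9000
det(I−A) = Σ_j (I−A)_1j·C_1j = (0.90)(0.5450) + (0.00)(0.2275) + (-0.25)(0.1900) = 0.4430
adj(I−A) = Cᵀ =
  [ 0.5450   0.0250   0.2500]
  [ 0.2275   0.4575   0.1450]
  [ 0.1900   0.0900   0.9000]
(I − A)⁻¹ = adj(I−A) / det(I−A) ≈
  [   1.23025     0.05643     0.56433]
  [   0.51354     1.03273     0.32731]
  [   0.42889     0.20316     2.03160]
The output multiplier for sector j is the column-j sum of the Leontief inverse (I − A)⁻¹ = adj(I−A) / det(I−A).
Column 2 of adj(I−A): (0.0250, 0.4575, 0.0900); det(I−A) = 0.4430.
m_2 = (0.0250 + 0.4575 + 0.0900) / 0.4430 = 0.5725 / 0.4430 ≈ 1.2923.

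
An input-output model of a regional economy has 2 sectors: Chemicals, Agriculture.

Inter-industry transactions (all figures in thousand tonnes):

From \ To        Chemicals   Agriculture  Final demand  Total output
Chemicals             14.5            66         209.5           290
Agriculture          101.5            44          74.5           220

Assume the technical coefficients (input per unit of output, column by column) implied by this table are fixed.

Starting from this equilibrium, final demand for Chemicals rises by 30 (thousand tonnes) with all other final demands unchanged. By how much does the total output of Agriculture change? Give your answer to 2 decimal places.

Δx_2 = 16.03

Technical coefficients a_ij = z_ij / X_j:
  a_11 = 14.5/290 = 0.05, a_21 = 101.5/290 = 0.35
  a_12 = 66/220 = 0.30, a_22 = 44/220 = 0.20
I − A =
  [   0.95    -0.30]
  [  -0.35     0.80]
det(I−A) = (0.95)(0.80) − (-0.30)(-0.35) = 0.6550
adj(I−A) = [[0.80, 0.30], [0.35, 0.95]]
(I − A)⁻¹ = adj(I−A) / det(I−A) ≈
  [   1.2214     0.4580]
  [   0.5344     1.4504]
Δx = (I − A)⁻¹ Δd with Δd having +30 in the Chemicals component and 0 elsewhere.
So Δx_2 = L_21 · (+30), where L_21 = adj(I−A)_21 / det(I−A) = 0.35 / 0.6550.
Δx_2 = 0.35 × (+30) / 0.6550 = 10.50 / 0.6550 ≈ 16.03.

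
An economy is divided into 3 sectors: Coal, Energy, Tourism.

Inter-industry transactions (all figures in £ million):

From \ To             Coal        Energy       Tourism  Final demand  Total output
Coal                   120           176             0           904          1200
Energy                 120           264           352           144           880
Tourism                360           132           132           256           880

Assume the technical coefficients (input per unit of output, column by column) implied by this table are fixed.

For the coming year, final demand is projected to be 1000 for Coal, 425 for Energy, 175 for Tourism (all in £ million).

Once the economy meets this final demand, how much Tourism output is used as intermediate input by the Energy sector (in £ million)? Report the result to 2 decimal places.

Technical coefficients a_ij = z_ij / X_j:
  a_11 = 120/1200 = 0.10, a_21 = 120/1200 = 0.10, a_31 = 360/1200 = 0.30
  a_12 = 176/880 = 0.20, a_22 = 264/880 = 0.30, a_32 = 132/880 = 0.15
  a_13 = 0/880 = 0.00, a_23 = 352/880 = 0.40, a_33 = 132/880 = 0.15
I − A =
  [   0.90    -0.20     0.00]
  [  -0.10     0.70    -0.40]
  [  -0.30    -0.15     0.85]
Cofactors of I−A, C_ij = (−1)^(i+j)·(minor ij) (rows/columns in the sector order above):
  C_11 = (0.70)(0.85) − (-0.40)(-0.15) = 0.5350
  C_12 = −[(-0.10)(0.85) − (-0.40)(-0.30)] = 0.2050
  C_13 = (-0.10)(-0.15) − (0.70)(-0.30) = 0.2250
  C_21 = −[(-0.20)(0.85) − (0.00)(-0.15)] = 0.1700
  C_22 = (0.90)(0.85) − (0.00)(-0.30) = 0.7650
  C_23 = −[(0.90)(-0.15) − (-0.20)(-0.30)] = 0.1950
  C_31 = (-0.20)(-0.40) − (0.00)(0.70) = 0.0800
  C_32 = −[(0.90)(-0.40) − (0.00)(-0.10)] = 0.3600
  C_33 = (0.90)(0.70) − (-0.20)(-0.10) = 0.6100
det(I−A) = Σ_j (I−A)_1j·C_1j = (0.90)(0.5350) + (-0.20)(0.2050) + (0.00)(0.2250) = 0.4405
adj(I−A) = Cᵀ =
  [ 0.5350   0.1700   0.0800]
  [ 0.2050   0.7650   0.3600]
  [ 0.2250   0.1950   0.6100]
(I − A)⁻¹ = adj(I−A) / det(I−A) ≈
  [   1.2145     0.3859     0.1816]
  [   0.4654     1.7367     0.8173]
  [   0.5108     0.4427     1.3848]
First solve x = (I − A)⁻¹ d = adj(I−A)·d / det(I−A); in particular x_2 = (0.2050·1000 + 0.7650·425 + 0.3600·175) / 0.4405 = 593.125 / 0.4405 ≈ 1346.4813.
Intermediate flow from 3 to 2: z_32 = a_32 · x_2 = 0.15 × 593.125 / 0.4405 = 88.96875 / 0.4405 ≈ 201.97.

z_32 = 201.97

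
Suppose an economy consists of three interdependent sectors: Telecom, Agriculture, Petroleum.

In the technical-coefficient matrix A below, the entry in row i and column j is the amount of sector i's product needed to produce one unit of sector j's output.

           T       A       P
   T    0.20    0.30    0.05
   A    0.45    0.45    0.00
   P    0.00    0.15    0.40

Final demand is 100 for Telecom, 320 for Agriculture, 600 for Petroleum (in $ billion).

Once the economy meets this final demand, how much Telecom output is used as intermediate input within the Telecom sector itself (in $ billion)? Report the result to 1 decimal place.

z_TT = 121.9

I − A =
  [   0.80    -0.30    -0.05]
  [  -0.45     0.55     0.00]
  [   0.00    -0.15     0.60]
Cofactors of I−A, C_ij = (−1)^(i+j)·(minor ij) (rows/columns in the sector order above):
  C_11 = (0.55)(0.60) − (0.00)(-0.15) = 0.3300
  C_12 = −[(-0.45)(0.60) − (0.00)(0.00)] = 0.2700
  C_13 = (-0.45)(-0.15) − (0.55)(0.00) = 0.0675
  C_21 = −[(-0.30)(0.60) − (-0.05)(-0.15)] = 0.1875
  C_22 = (0.80)(0.60) − (-0.05)(0.00) = 0.4800
  C_23 = −[(0.80)(-0.15) − (-0.30)(0.00)] = 0.1200
  C_31 = (-0.30)(0.00) − (-0.05)(0.55) = 0.0275
  C_32 = −[(0.80)(0.00) − (-0.05)(-0.45)] = 0.0225
  C_33 = (0.80)(0.55) − (-0.30)(-0.45) = 0.3050
det(I−A) = Σ_j (I−A)_1j·C_1j = (0.80)(0.3300) + (-0.30)(0.2700) + (-0.05)(0.0675) = 0.179625
adj(I−A) = Cᵀ =
  [ 0.3300   0.1875   0.0275]
  [ 0.2700   0.4800   0.0225]
  [ 0.0675   0.1200   0.3050]
(I − A)⁻¹ = adj(I−A) / det(I−A) ≈
  [   1.8372     1.0438     0.1531]
  [   1.5031     2.6722     0.1253]
  [   0.3758     0.6681     1.6980]
First solve x = (I − A)⁻¹ d = adj(I−A)·d / det(I−A); in particular x_T = (0.3300·100 + 0.1875·320 + 0.0275·600) / 0.179625 = 109.50 / 0.179625 ≈ 609.603.
Intermediate flow from T to T: z_TT = a_TT · x_T = 0.20 × 109.50 / 0.179625 = 21.90 / 0.179625 ≈ 121.9.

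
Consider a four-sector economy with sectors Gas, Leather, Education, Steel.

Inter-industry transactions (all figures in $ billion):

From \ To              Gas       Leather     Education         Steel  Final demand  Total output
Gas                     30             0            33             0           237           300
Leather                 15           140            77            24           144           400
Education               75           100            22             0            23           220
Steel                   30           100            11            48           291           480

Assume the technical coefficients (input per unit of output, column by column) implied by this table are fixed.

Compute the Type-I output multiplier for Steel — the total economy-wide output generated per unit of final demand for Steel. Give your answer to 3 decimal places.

Technical coefficients a_ij = z_ij / X_j:
  a_11 = 30/300 = 0.10, a_21 = 15/300 = 0.05, a_31 = 75/300 = 0.25, a_41 = 30/300 = 0.10
  a_12 = 0/400 = 0.00, a_22 = 140/400 = 0.35, a_32 = 100/400 = 0.25, a_42 = 100/400 = 0.25
  a_13 = 33/220 = 0.15, a_23 = 77/220 = 0.35, a_33 = 22/220 = 0.10, a_43 = 11/220 = 0.05
  a_14 = 0/480 = 0.00, a_24 = 24/480 = 0.05, a_34 = 0/480 = 0.00, a_44 = 48/480 = 0.10
I − A =
  [   0.90     0.00    -0.15     0.00]
  [  -0.05     0.65    -0.35    -0.05]
  [  -0.25    -0.25     0.90     0.00]
  [  -0.10    -0.25    -0.05     0.90]
Compute the cofactors C_ij = (−1)^(i+j)·(3×3 minor ij) of I−A; the adjugate is their transpose:
adj(I−A) = Cᵀ =
  [ 0.435875   0.033750   0.085875   0.001875]
  [ 0.124375   0.695250   0.293250   0.038625]
  [ 0.155625   0.202500   0.515250   0.011250]
  [ 0.091625   0.208125   0.119625   0.421500]
det(I−A) = Σ_j (I−A)_1j·C_1j = (0.90)(0.435875) + (0.00)(0.124375) + (-0.15)(0.155625) + (0.00)(0.091625) = 0.36894375
(I − A)⁻¹ = adj(I−A) / det(I−A) ≈
  [   1.1814     0.0915     0.2328     0.0051]
  [   0.3371     1.8844     0.7948     0.1047]
  [   0.4218     0.5489     1.3966     0.0305]
  [   0.2483     0.5641     0.3242     1.1425]
The output multiplier for sector j is the column-j sum of the Leontief inverse (I − A)⁻¹ = adj(I−A) / det(I−A).
Column 4 of adj(I−A): (0.001875, 0.038625, 0.011250, 0.421500); det(I−A) = 0.36894375.
m_4 = (0.001875 + 0.038625 + 0.011250 + 0.421500) / 0.36894375 = 0.47325 / 0.36894375 ≈ 1.283.

m_4 = 1.283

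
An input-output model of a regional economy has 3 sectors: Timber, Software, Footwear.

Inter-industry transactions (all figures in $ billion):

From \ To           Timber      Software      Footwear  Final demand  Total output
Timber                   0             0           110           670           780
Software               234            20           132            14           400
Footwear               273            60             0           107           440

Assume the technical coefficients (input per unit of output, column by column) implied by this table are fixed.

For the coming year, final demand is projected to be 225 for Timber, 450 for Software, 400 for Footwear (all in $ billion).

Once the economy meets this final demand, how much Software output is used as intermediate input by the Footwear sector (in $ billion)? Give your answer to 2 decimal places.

z_SF = 197.05

Technical coefficients a_ij = z_ij / X_j:
  a_TT = 0/780 = 0.00, a_ST = 234/780 = 0.30, a_FT = 273/780 = 0.35
  a_TS = 0/400 = 0.00, a_SS = 20/400 = 0.05, a_FS = 60/400 = 0.15
  a_TF = 110/440 = 0.25, a_SF = 132/440 = 0.30, a_FF = 0/440 = 0.00
I − A =
  [   1.00     0.00    -0.25]
  [  -0.30     0.95    -0.30]
  [  -0.35    -0.15     1.00]
Cofactors of I−A, C_ij = (−1)^(i+j)·(minor ij) (rows/columns in the sector order above):
  C_11 = (0.95)(1.00) − (-0.30)(-0.15) = 0.9050
  C_12 = −[(-0.30)(1.00) − (-0.30)(-0.35)] = 0.4050
  C_13 = (-0.30)(-0.15) − (0.95)(-0.35) = 0.3775
  C_21 = −[(0.00)(1.00) − (-0.25)(-0.15)] = 0.0375
  C_22 = (1.00)(1.00) − (-0.25)(-0.35) = 0.9125
  C_23 = −[(1.00)(-0.15) − (0.00)(-0.35)] = 0.1500
  C_31 = (0.00)(-0.30) − (-0.25)(0.95) = 0.2375
  C_32 = −[(1.00)(-0.30) − (-0.25)(-0.30)] = 0.3750
  C_33 = (1.00)(0.95) − (0.00)(-0.30) = 0.9500
det(I−A) = Σ_j (I−A)_1j·C_1j = (1.00)(0.9050) + (0.00)(0.4050) + (-0.25)(0.3775) = 0.810625
adj(I−A) = Cᵀ =
  [ 0.9050   0.0375   0.2375]
  [ 0.4050   0.9125   0.3750]
  [ 0.3775   0.1500   0.9500]
(I − A)⁻¹ = adj(I−A) / det(I−A) ≈
  [   1.1164     0.0463     0.2930]
  [   0.4996     1.1257     0.4626]
  [   0.4657     0.1850     1.1719]
First solve x = (I − A)⁻¹ d = adj(I−A)·d / det(I−A); in particular x_F = (0.3775·225 + 0.1500·450 + 0.9500·400) / 0.810625 = 532.4375 / 0.810625 ≈ 656.8234.
Intermediate flow from S to F: z_SF = a_SF · x_F = 0.30 × 532.4375 / 0.810625 = 159.73125 / 0.810625 ≈ 197.05.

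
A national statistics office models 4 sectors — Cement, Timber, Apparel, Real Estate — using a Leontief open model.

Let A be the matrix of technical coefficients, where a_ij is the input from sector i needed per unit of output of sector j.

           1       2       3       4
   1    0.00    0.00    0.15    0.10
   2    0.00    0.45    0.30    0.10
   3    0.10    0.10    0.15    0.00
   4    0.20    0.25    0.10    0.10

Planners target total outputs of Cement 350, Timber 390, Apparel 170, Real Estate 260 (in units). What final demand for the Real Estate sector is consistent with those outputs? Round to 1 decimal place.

I − A =
  [   1.00     0.00    -0.15    -0.10]
  [   0.00     0.55    -0.30    -0.10]
  [  -0.10    -0.10     0.85     0.00]
  [  -0.20    -0.25    -0.10     0.90]
d = (I − A) x:
  d_1 = (+1.00)·350 + (+0.00)·390 + (-0.15)·170 + (-0.10)·260 = 298.5
  d_2 = (+0.00)·350 + (+0.55)·390 + (-0.30)·170 + (-0.10)·260 = 137.5
  d_3 = (-0.10)·350 + (-0.10)·390 + (+0.85)·170 + (+0.00)·260 = 70.5
  d_4 = (-0.20)·350 + (-0.25)·390 + (-0.10)·170 + (+0.90)·260 = 49.5

d_4 = 49.5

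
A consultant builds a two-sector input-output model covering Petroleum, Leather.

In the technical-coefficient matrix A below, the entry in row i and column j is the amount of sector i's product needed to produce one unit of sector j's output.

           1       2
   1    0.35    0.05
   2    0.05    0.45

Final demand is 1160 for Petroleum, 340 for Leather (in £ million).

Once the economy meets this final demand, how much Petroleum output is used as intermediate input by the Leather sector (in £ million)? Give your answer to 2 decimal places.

I − A =
  [   0.65    -0.05]
  [  -0.05     0.55]
det(I−A) = (0.65)(0.55) − (-0.05)(-0.05) = 0.3550
adj(I−A) = [[0.55, 0.05], [0.05, 0.65]]
(I − A)⁻¹ = adj(I−A) / det(I−A) ≈
  [   1.5493     0.1408]
  [   0.1408     1.8310]
First solve x = (I − A)⁻¹ d = adj(I−A)·d / det(I−A); in particular x_2 = (0.05·1160 + 0.65·340) / 0.3550 = 279.00 / 0.3550 ≈ 785.9155.
Intermediate flow from 1 to 2: z_12 = a_12 · x_2 = 0.05 × 279.00 / 0.3550 = 13.95 / 0.3550 ≈ 39.30.

z_12 = 39.30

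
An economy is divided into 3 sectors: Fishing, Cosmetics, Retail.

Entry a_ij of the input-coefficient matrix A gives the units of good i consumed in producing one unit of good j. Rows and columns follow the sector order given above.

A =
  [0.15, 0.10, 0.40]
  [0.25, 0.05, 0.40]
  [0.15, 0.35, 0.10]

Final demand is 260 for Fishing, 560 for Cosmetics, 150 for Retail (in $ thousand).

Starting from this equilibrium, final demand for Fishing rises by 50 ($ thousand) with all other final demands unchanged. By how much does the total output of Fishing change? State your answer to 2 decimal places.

Δx_F = 73.37

I − A =
  [   0.85    -0.10    -0.40]
  [  -0.25     0.95    -0.40]
  [  -0.15    -0.35     0.90]
Cofactors of I−A, C_ij = (−1)^(i+j)·(minor ij) (rows/columns in the sector order above):
  C_11 = (0.95)(0.90) − (-0.40)(-0.35) = 0.7150
  C_12 = −[(-0.25)(0.90) − (-0.40)(-0.15)] = 0.2850
  C_13 = (-0.25)(-0.35) − (0.95)(-0.15) = 0.2300
  C_21 = −[(-0.10)(0.90) − (-0.40)(-0.35)] = 0.2300
  C_22 = (0.85)(0.90) − (-0.40)(-0.15) = 0.7050
  C_23 = −[(0.85)(-0.35) − (-0.10)(-0.15)] = 0.3125
  C_31 = (-0.10)(-0.40) − (-0.40)(0.95) = 0.4200
  C_32 = −[(0.85)(-0.40) − (-0.40)(-0.25)] = 0.4400
  C_33 = (0.85)(0.95) − (-0.10)(-0.25) = 0.7825
det(I−A) = Σ_j (I−A)_1j·C_1j = (0.85)(0.7150) + (-0.10)(0.2850) + (-0.40)(0.2300) = 0.48725
adj(I−A) = Cᵀ =
  [ 0.7150   0.2300   0.4200]
  [ 0.2850   0.7050   0.4400]
  [ 0.2300   0.3125   0.7825]
(I − A)⁻¹ = adj(I−A) / det(I−A) ≈
  [   1.4674     0.4720     0.8620]
  [   0.5849     1.4469     0.9030]
  [   0.4720     0.6414     1.6060]
Δx = (I − A)⁻¹ Δd with Δd having +50 in the Fishing component and 0 elsewhere.
So Δx_F = L_FF · (+50), where L_FF = adj(I−A)_FF / det(I−A) = 0.7150 / 0.48725.
Δx_F = 0.7150 × (+50) / 0.48725 = 35.75 / 0.48725 ≈ 73.37.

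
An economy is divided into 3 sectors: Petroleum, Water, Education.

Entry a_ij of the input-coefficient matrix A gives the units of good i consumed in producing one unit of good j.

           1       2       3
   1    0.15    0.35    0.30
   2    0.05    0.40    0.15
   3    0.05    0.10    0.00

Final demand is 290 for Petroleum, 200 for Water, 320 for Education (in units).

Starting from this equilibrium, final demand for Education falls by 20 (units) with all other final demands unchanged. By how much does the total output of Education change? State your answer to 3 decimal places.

Δx_3 = -21.109

I − A =
  [   0.85    -0.35    -0.30]
  [  -0.05     0.60    -0.15]
  [  -0.05    -0.10     1.00]
Cofactors of I−A, C_ij = (−1)^(i+j)·(minor ij) (rows/columns in the sector order above):
  C_11 = (0.60)(1.00) − (-0.15)(-0.10) = 0.5850
  C_12 = −[(-0.05)(1.00) − (-0.15)(-0.05)] = 0.0575
  C_13 = (-0.05)(-0.10) − (0.60)(-0.05) = 0.0350
  C_21 = −[(-0.35)(1.00) − (-0.30)(-0.10)] = 0.3800
  C_22 = (0.85)(1.00) − (-0.30)(-0.05) = 0.8350
  C_23 = −[(0.85)(-0.10) − (-0.35)(-0.05)] = 0.1025
  C_31 = (-0.35)(-0.15) − (-0.30)(0.60) = 0.2325
  C_32 = −[(0.85)(-0.15) − (-0.30)(-0.05)] = 0.1425
  C_33 = (0.85)(0.60) − (-0.35)(-0.05) = 0.4925
det(I−A) = Σ_j (I−A)_1j·C_1j = (0.85)(0.5850) + (-0.35)(0.0575) + (-0.30)(0.0350) = 0.466625
adj(I−A) = Cᵀ =
  [ 0.5850   0.3800   0.2325]
  [ 0.0575   0.8350   0.1425]
  [ 0.0350   0.1025   0.4925]
(I − A)⁻¹ = adj(I−A) / det(I−A) ≈
  [   1.2537     0.8144     0.4983]
  [   0.1232     1.7894     0.3054]
  [   0.0750     0.2197     1.0555]
Δx = (I − A)⁻¹ Δd with Δd having -20 in the Education component and 0 elsewhere.
So Δx_3 = L_33 · (-20), where L_33 = adj(I−A)_33 / det(I−A) = 0.4925 / 0.466625.
Δx_3 = 0.4925 × (-20) / 0.466625 = -9.85 / 0.466625 ≈ -21.109.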